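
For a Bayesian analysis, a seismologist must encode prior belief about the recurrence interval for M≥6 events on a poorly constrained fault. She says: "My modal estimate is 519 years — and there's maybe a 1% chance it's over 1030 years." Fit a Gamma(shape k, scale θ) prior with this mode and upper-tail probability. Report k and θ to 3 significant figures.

Gamma(k,θ) with k>1 has mode (k−1)θ, so θ = 519/(k−1).
Need P(X < 1030) = 0.99 with θ tied to k this way. Start at k = 2, θ = 519: P(X<1030) ≈ 0.590.
Too low — raise k to concentrate. Iterating converges to k ≈ 11.5.
Then θ = 519/(11.5−1) ≈ 49.6.

k ≈ 11.5, θ ≈ 49.6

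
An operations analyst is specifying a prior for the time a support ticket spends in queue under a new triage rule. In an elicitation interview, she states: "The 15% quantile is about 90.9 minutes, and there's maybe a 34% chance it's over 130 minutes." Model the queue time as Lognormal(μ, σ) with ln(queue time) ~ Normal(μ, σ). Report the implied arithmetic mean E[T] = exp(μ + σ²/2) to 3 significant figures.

E[T] ≈ 121 minutes

If T ~ Lognormal(μ,σ) then ln T ~ Normal(μ,σ), so the p-quantile of ln T is μ + z_p·σ.
ln(90.9) = 4.51 and ln(130) = 4.868; z_{0.15} = -1.036, z_{0.66} = 0.4125.
σ = (4.868 − 4.51)/(0.4125 − (-1.036)) = 0.247.
μ = 4.51 − (-1.036)·0.247 = 4.766.
E[T] = exp(μ + σ²/2) = exp(4.766 + 0.0305) = 121 minutes.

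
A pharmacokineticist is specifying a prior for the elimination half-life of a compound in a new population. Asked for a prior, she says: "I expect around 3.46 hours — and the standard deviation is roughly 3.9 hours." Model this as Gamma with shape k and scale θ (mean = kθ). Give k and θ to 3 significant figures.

For Gamma(k, scale θ): mean = kθ, variance = kθ², so CV = 1/√k.
CV = SD/mean = 3.9/3.46 = 1.127, hence k = 1/CV² = 0.787.
Then θ = mean/k = 3.46/0.787 = 4.4.

k ≈ 0.787, θ ≈ 4.4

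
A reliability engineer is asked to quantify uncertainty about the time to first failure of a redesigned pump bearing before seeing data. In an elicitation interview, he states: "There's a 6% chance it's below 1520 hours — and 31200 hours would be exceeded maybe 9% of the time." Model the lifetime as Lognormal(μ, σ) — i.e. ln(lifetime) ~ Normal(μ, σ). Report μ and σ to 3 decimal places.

If T ~ Lognormal(μ,σ) then ln T ~ Normal(μ,σ), so the p-quantile of ln T is μ + z_p·σ.
ln(1520) = 7.326 and ln(31200) = 10.35; z_{0.06} = -1.555, z_{0.91} = 1.341.
σ = (10.35 − 7.326)/(1.341 − (-1.555)) = 1.044.
μ = 7.326 − (-1.555)·1.044 = 8.949.

μ ≈ 8.949, σ ≈ 1.044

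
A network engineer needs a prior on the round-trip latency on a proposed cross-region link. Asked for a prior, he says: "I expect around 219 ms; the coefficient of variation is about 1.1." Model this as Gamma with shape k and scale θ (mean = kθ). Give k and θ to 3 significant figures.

k ≈ 0.826, θ ≈ 265

For Gamma(k, scale θ): mean = kθ, variance = kθ², so CV = 1/√k.
CV = 1.1, hence k = 1/CV² = 0.826.
Then θ = mean/k = 219/0.826 = 265.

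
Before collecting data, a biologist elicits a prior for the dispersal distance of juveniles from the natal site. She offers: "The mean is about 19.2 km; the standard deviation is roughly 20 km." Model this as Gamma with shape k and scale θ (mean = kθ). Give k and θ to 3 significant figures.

k ≈ 0.922, θ ≈ 20.8

For Gamma(k, scale θ): mean = kθ, variance = kθ², so CV = 1/√k.
CV = SD/mean = 20/19.2 = 1.042, hence k = 1/CV² = 0.922.
Then θ = mean/k = 19.2/0.922 = 20.8.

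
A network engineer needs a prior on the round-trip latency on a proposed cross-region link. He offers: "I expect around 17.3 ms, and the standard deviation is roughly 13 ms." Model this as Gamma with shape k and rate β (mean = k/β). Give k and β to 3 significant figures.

For Gamma(k, rate β): mean = k/β, variance = k/β², so CV = 1/√k.
CV = SD/mean = 13/17.3 = 0.7514, hence k = 1/CV² = 1.77.
Then β = k/mean = 1.77/17.3 = 0.102.

k ≈ 1.77, β ≈ 0.102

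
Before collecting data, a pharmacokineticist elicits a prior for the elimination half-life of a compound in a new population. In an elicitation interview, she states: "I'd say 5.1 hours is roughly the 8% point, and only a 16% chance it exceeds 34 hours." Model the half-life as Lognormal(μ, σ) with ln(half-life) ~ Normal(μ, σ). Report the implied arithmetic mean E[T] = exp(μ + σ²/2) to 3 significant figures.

If T ~ Lognormal(μ,σ) then ln T ~ Normal(μ,σ), so the p-quantile of ln T is μ + z_p·σ.
ln(5.1) = 1.629 and ln(34) = 3.526; z_{0.08} = -1.405, z_{0.84} = 0.9945.
σ = (3.526 − 1.629)/(0.9945 − (-1.405)) = 0.791.
μ = 1.629 − (-1.405)·0.791 = 2.740.
E[T] = exp(μ + σ²/2) = exp(2.740 + 0.3125) = 21.2 hours.

E[T] ≈ 21.2 hours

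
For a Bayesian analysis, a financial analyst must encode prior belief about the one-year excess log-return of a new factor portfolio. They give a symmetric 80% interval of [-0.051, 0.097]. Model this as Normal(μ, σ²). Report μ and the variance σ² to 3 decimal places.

A symmetric 80% interval runs μ ± z·σ with z = 1.282.
Half-width = 0.074, so σ = 0.074/1.282 = 0.0577 and σ² = 0.003.
μ is the interval midpoint, 0.023.

μ = 0.023, σ² = 0.003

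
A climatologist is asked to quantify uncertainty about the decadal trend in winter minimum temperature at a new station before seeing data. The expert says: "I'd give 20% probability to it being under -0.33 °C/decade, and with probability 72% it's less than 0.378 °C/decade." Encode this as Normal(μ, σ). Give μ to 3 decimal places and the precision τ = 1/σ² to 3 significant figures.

For Normal(μ,σ), the p-quantile is μ + z_p·σ. Here z_{0.2} = -0.8416, z_{0.72} = 0.5828.
So -0.33 = μ − 0.8416σ and 0.378 = μ + 0.5828σ.
Subtracting: σ = (0.378 − -0.33)/(0.5828 − (-0.8416)) = 0.497.
Then μ = -0.33 − (-0.8416)·0.497 = 0.088.
Precision τ = 1/σ² = 1/0.497² = 4.05.

μ = 0.088, τ = 4.05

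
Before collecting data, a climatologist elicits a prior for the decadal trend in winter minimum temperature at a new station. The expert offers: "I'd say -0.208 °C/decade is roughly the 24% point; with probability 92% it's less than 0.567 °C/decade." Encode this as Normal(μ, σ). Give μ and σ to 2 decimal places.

For Normal(μ,σ), the p-quantile is μ + z_p·σ. Here z_{0.24} = -0.7063, z_{0.92} = 1.405.
So -0.208 = μ − 0.7063σ and 0.567 = μ + 1.405σ.
Subtracting: σ = (0.567 − -0.208)/(1.405 − (-0.7063)) = 0.37.
Then μ = -0.208 − (-0.7063)·0.37 = 0.05.

μ = 0.05, σ = 0.37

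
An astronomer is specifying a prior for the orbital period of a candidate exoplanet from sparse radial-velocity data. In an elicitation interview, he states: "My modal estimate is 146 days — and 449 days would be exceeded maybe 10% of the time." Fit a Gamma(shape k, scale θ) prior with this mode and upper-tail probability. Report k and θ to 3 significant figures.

k ≈ 2.5, θ ≈ 97.1

Gamma(k,θ) with k>1 has mode (k−1)θ, so θ = 146/(k−1).
Need P(X < 449) = 0.9 with θ tied to k this way. Start at k = 2, θ = 146: P(X<449) ≈ 0.812.
Too low — raise k to concentrate. Iterating converges to k ≈ 2.5.
Then θ = 146/(2.5−1) ≈ 97.1.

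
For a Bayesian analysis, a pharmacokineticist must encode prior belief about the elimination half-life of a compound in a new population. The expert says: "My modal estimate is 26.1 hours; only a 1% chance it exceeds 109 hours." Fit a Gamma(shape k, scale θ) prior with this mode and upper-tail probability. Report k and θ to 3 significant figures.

Gamma(k,θ) with k>1 has mode (k−1)θ, so θ = 26.1/(k−1).
Need P(X < 109) = 0.99 with θ tied to k this way. Start at k = 2, θ = 26.1: P(X<109) ≈ 0.921.
Too low — raise k to concentrate. Iterating converges to k ≈ 3.02.
Then θ = 26.1/(3.02−1) ≈ 12.9.

k ≈ 3.02, θ ≈ 12.9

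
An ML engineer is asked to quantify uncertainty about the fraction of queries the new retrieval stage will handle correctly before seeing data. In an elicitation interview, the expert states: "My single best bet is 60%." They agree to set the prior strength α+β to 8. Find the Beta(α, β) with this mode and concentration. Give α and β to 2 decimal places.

For α,β > 1 the Beta mode is (α−1)/(α+β−2). With α+β = 8, the mode is (α−1)/6.
Set (α−1)/6 = 0.6 → α = 1 + 0.6·6 = 4.60.
β = 8 − α = 3.40.

α = 4.60, β = 3.40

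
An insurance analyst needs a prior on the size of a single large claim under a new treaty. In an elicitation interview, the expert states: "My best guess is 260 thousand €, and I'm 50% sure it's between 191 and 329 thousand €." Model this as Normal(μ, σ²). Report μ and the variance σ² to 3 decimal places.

A symmetric 50% interval runs μ ± z·σ with z = 0.6745.
Half-width = 69, so σ = 69/0.6745 = 102.2996 and σ² = 10465.199.
μ is the stated best guess, 260.000.

μ = 260.000, σ² = 10465.199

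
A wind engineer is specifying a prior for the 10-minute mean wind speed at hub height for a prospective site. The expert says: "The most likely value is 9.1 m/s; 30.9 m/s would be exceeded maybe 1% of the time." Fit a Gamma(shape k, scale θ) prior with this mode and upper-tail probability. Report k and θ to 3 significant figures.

k ≈ 3.92, θ ≈ 3.12

Gamma(k,θ) with k>1 has mode (k−1)θ, so θ = 9.1/(k−1).
Need P(X < 30.9) = 0.99 with θ tied to k this way. Start at k = 2, θ = 9.1: P(X<30.9) ≈ 0.853.
Too low — raise k to concentrate. Iterating converges to k ≈ 3.92.
Then θ = 9.1/(3.92−1) ≈ 3.12.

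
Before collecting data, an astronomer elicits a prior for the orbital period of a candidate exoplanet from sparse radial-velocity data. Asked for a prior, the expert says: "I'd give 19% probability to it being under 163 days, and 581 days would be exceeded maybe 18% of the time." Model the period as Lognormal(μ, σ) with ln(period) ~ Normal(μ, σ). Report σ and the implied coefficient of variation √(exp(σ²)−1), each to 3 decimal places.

If T ~ Lognormal(μ,σ) then ln T ~ Normal(μ,σ), so the p-quantile of ln T is μ + z_p·σ.
ln(163) = 5.094 and ln(581) = 6.365; z_{0.19} = -0.8779, z_{0.82} = 0.9154.
σ = (6.365 − 5.094)/(0.9154 − (-0.8779)) = 0.709.
μ = 5.094 − (-0.8779)·0.709 = 5.716.
CV = √(exp(σ²)−1) = √(exp(0.5023)−1) = 0.808.

σ ≈ 0.709, CV ≈ 0.808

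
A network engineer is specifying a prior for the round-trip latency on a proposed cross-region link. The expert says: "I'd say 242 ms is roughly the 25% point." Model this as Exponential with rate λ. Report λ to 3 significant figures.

P(T < 242.0) = 1 − e^(−λ·242.0) = 0.25, so λ = −ln(1−0.25)/242.0 = −ln(0.75)/242.0 = 0.00119.

λ ≈ 0.00119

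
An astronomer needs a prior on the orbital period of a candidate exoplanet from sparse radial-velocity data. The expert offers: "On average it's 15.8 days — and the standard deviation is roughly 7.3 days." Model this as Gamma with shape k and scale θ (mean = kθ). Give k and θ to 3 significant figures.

k ≈ 4.68, θ ≈ 3.37

For Gamma(k, scale θ): mean = kθ, variance = kθ², so CV = 1/√k.
CV = SD/mean = 7.3/15.8 = 0.462, hence k = 1/CV² = 4.68.
Then θ = mean/k = 15.8/4.68 = 3.37.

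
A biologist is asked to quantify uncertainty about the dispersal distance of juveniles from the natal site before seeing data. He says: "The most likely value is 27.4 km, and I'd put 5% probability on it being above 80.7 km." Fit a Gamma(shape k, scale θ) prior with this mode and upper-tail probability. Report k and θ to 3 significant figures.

Gamma(k,θ) with k>1 has mode (k−1)θ, so θ = 27.4/(k−1).
Need P(X < 80.7) = 0.95 with θ tied to k this way. Start at k = 2, θ = 27.4: P(X<80.7) ≈ 0.793.
Too low — raise k to concentrate. Iterating converges to k ≈ 3.28.
Then θ = 27.4/(3.28−1) ≈ 12.

k ≈ 3.28, θ ≈ 12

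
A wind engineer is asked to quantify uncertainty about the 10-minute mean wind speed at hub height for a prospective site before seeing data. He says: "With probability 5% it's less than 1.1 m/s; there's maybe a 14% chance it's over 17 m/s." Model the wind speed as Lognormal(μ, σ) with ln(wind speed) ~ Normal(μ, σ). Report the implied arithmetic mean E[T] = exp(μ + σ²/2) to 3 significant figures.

If T ~ Lognormal(μ,σ) then ln T ~ Normal(μ,σ), so the p-quantile of ln T is μ + z_p·σ.
ln(1.1) = 0.09531 and ln(17) = 2.833; z_{0.05} = -1.645, z_{0.86} = 1.08.
σ = (2.833 − 0.09531)/(1.08 − (-1.645)) = 1.005.
μ = 0.09531 − (-1.645)·1.005 = 1.748.
E[T] = exp(μ + σ²/2) = exp(1.748 + 0.5047) = 9.51 m/s.

E[T] ≈ 9.51 m/s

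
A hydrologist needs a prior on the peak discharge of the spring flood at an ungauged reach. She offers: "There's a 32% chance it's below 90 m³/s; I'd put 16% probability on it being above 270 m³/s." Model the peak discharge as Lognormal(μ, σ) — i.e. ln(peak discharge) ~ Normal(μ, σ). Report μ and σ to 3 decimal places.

μ ≈ 4.851, σ ≈ 0.751

If T ~ Lognormal(μ,σ) then ln T ~ Normal(μ,σ), so the p-quantile of ln T is μ + z_p·σ.
ln(90) = 4.5 and ln(270) = 5.598; z_{0.32} = -0.4677, z_{0.84} = 0.9945.
σ = (5.598 − 4.5)/(0.9945 − (-0.4677)) = 0.751.
μ = 4.5 − (-0.4677)·0.751 = 4.851.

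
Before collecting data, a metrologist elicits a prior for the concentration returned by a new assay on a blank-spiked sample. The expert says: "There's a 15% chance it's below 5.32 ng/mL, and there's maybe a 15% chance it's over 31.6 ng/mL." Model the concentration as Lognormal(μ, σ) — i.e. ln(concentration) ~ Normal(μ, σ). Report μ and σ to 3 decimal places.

μ ≈ 2.562, σ ≈ 0.860

If T ~ Lognormal(μ,σ) then ln T ~ Normal(μ,σ), so the p-quantile of ln T is μ + z_p·σ.
ln(5.32) = 1.671 and ln(31.6) = 3.453; z_{0.15} = -1.036, z_{0.85} = 1.036.
σ = (3.453 − 1.671)/(1.036 − (-1.036)) = 0.860.
μ = 1.671 − (-1.036)·0.860 = 2.562.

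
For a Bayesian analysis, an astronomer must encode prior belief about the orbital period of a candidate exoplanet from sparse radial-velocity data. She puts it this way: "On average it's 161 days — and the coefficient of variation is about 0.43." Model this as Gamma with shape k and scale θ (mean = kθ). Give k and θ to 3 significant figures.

k ≈ 5.41, θ ≈ 29.8

For Gamma(k, scale θ): mean = kθ, variance = kθ², so CV = 1/√k.
CV = 0.43, hence k = 1/CV² = 5.41.
Then θ = mean/k = 161/5.41 = 29.8.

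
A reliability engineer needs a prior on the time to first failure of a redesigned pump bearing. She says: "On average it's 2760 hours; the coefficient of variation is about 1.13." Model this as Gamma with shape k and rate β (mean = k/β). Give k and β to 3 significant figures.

For Gamma(k, rate β): mean = k/β, variance = k/β², so CV = 1/√k.
CV = 1.13, hence k = 1/CV² = 0.783.
Then β = k/mean = 0.783/2760 = 0.000284.

k ≈ 0.783, β ≈ 0.000284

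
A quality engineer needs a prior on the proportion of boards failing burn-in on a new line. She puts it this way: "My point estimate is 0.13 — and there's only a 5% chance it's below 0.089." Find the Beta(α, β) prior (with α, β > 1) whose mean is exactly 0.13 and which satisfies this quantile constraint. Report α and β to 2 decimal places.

With mean 0.13 fixed, write α = 0.13s, β = 0.87s where s = α+β.
Need P(θ < 0.089) = 0.05 under Beta(0.13s, 0.87s). Normal approximation: (q−m)/√(m(1−m)/s) ≈ z_{0.05} = -1.64, so s ≈ 0.13·0.87·(-1.64)²/(0.089−0.13)² = 182.0.
At s = 182.0: P(θ<0.089) ≈ 0.038. Adjusting to match 0.05 gives s ≈ 158.52.
So α = 0.13·158.52 ≈ 20.61, β = 0.87·158.52 ≈ 137.91.

α ≈ 20.61, β ≈ 137.91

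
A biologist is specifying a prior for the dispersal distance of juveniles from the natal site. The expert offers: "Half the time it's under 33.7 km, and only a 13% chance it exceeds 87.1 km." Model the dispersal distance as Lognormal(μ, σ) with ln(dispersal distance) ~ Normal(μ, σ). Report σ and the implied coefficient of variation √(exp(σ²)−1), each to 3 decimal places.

σ ≈ 0.843, CV ≈ 1.018

If T ~ Lognormal(μ,σ) then ln T ~ Normal(μ,σ), so the p-quantile of ln T is μ + z_p·σ.
ln(33.7) = 3.517 and ln(87.1) = 4.467; z_{0.5} = 0, z_{0.87} = 1.126.
σ = (4.467 − 3.517)/(1.126 − (0)) = 0.843.
μ = 3.517 − (0)·0.843 = 3.517.
CV = √(exp(σ²)−1) = √(exp(0.7107)−1) = 1.018.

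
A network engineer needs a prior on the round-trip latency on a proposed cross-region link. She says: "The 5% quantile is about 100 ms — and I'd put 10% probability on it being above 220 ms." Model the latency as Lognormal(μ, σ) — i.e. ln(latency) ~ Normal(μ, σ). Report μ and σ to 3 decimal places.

μ ≈ 5.048, σ ≈ 0.269

If T ~ Lognormal(μ,σ) then ln T ~ Normal(μ,σ), so the p-quantile of ln T is μ + z_p·σ.
ln(100) = 4.605 and ln(220) = 5.394; z_{0.05} = -1.645, z_{0.9} = 1.282.
σ = (5.394 − 4.605)/(1.282 − (-1.645)) = 0.269.
μ = 4.605 − (-1.645)·0.269 = 5.048.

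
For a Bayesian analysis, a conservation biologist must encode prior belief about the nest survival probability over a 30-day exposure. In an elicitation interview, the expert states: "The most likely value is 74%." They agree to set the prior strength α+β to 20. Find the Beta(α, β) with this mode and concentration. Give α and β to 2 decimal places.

α = 14.32, β = 5.68

For α,β > 1 the Beta mode is (α−1)/(α+β−2). With α+β = 20, the mode is (α−1)/18.
Set (α−1)/18 = 0.74 → α = 1 + 0.74·18 = 14.32.
β = 20 − α = 5.68.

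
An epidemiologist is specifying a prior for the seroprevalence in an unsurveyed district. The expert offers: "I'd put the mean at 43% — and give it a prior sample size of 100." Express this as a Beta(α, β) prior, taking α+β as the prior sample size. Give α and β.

Under the effective-sample-size interpretation, Beta(α, β) has prior mean α/(α+β) and prior sample size α+β.
So α+β = 100 and α/(α+β) = 0.43, giving α = 0.43·100 = 43 and β = 100 − 43 = 57.

α = 43, β = 57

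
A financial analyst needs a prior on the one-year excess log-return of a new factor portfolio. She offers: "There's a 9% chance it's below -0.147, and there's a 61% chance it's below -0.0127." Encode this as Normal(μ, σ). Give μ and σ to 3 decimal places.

The p-quantile of Normal(μ,σ) is μ + z_p·σ, with z_{0.09} = -1.341 and z_{0.61} = 0.2793.
Eliminate σ: μ = (z₂·x₁ − z₁·x₂)/(z₂ − z₁) = (0.2793·-0.147 − (-1.341)·-0.0127)/1.62 = -0.036.
Then σ = (x₂ − x₁)/(z₂ − z₁) = (-0.0127 − -0.147)/1.62 = 0.083.

μ = -0.036, σ = 0.083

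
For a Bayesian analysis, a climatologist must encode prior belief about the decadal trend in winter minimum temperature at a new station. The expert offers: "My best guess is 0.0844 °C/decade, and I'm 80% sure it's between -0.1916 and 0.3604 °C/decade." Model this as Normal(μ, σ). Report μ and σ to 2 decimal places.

A symmetric 80% interval runs μ ± z·σ with z = 1.282.
Half-width = 0.276, so σ = 0.276/1.282 = 0.22.
μ is the stated best guess, 0.08.

μ = 0.08, σ = 0.22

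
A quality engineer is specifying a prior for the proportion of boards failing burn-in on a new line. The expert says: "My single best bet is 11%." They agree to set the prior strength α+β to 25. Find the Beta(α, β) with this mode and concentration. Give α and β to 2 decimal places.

α = 3.53, β = 21.47

For α,β > 1 the Beta mode is (α−1)/(α+β−2). With α+β = 25, the mode is (α−1)/23.
Set (α−1)/23 = 0.11 → α = 1 + 0.11·23 = 3.53.
β = 25 − α = 21.47.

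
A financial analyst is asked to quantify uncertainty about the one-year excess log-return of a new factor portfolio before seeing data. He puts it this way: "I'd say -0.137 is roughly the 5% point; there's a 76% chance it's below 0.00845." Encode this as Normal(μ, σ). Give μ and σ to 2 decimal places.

μ = -0.04, σ = 0.06

For Normal(μ,σ), the p-quantile is μ + z_p·σ. Here z_{0.05} = -1.645, z_{0.76} = 0.7063.
So -0.137 = μ − 1.645σ and 0.00845 = μ + 0.7063σ.
Subtracting: σ = (0.00845 − -0.137)/(0.7063 − (-1.645)) = 0.06.
Then μ = -0.137 − (-1.645)·0.06 = -0.04.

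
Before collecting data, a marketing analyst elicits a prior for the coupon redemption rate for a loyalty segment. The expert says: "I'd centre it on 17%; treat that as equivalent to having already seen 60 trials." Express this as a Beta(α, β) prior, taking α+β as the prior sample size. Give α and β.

Under the effective-sample-size interpretation, Beta(α, β) has prior mean α/(α+β) and prior sample size α+β.
So α+β = 60 and α/(α+β) = 0.17, giving α = 0.17·60 = 10.2 and β = 60 − 10.2 = 49.8.

α = 10.2, β = 49.8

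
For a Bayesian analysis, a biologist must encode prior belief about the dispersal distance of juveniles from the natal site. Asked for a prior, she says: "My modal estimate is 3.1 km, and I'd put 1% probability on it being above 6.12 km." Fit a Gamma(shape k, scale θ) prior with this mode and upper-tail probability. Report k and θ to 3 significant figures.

k ≈ 11.6, θ ≈ 0.291

Gamma(k,θ) with k>1 has mode (k−1)θ, so θ = 3.1/(k−1).
Need P(X < 6.12) = 0.99 with θ tied to k this way. Start at k = 2, θ = 3.1: P(X<6.12) ≈ 0.587.
Too low — raise k to concentrate. Iterating converges to k ≈ 11.6.
Then θ = 3.1/(11.6−1) ≈ 0.291.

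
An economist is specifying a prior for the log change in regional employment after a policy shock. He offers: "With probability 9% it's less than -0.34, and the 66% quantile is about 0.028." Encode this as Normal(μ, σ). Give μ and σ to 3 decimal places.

μ = -0.059, σ = 0.210

For Normal(μ,σ), the p-quantile is μ + z_p·σ. Here z_{0.09} = -1.341, z_{0.66} = 0.4125.
So -0.34 = μ − 1.341σ and 0.028 = μ + 0.4125σ.
Subtracting: σ = (0.028 − -0.34)/(0.4125 − (-1.341)) = 0.210.
Then μ = -0.34 − (-1.341)·0.210 = -0.059.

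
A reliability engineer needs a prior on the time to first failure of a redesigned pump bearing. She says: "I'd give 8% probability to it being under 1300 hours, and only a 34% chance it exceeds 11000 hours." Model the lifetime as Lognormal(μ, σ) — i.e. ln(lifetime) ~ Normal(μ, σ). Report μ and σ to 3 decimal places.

μ ≈ 8.821, σ ≈ 1.175

If T ~ Lognormal(μ,σ) then ln T ~ Normal(μ,σ), so the p-quantile of ln T is μ + z_p·σ.
ln(1300) = 7.17 and ln(11000) = 9.306; z_{0.08} = -1.405, z_{0.66} = 0.4125.
σ = (9.306 − 7.17)/(0.4125 − (-1.405)) = 1.175.
μ = 7.17 − (-1.405)·1.175 = 8.821.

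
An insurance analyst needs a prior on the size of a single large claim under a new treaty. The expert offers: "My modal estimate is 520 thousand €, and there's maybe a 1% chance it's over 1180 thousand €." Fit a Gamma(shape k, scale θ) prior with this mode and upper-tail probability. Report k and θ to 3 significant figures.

k ≈ 8.13, θ ≈ 72.9

Gamma(k,θ) with k>1 has mode (k−1)θ, so θ = 520/(k−1).
Need P(X < 1180) = 0.99 with θ tied to k this way. Start at k = 2, θ = 520: P(X<1180) ≈ 0.662.
Too low — raise k to concentrate. Iterating converges to k ≈ 8.13.
Then θ = 520/(8.13−1) ≈ 72.9.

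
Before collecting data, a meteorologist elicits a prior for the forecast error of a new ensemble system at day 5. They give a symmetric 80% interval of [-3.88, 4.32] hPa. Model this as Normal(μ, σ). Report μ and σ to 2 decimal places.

A symmetric 80% interval runs μ ± z·σ with z = 1.282.
Half-width = 4.1, so σ = 4.1/1.282 = 3.20.
μ is the interval midpoint, 0.22.

μ = 0.22, σ = 3.20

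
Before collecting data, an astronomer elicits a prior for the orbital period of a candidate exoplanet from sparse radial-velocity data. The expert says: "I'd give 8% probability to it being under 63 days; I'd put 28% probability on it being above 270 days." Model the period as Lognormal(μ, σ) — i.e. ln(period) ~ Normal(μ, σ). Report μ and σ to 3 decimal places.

μ ≈ 5.172, σ ≈ 0.732

If T ~ Lognormal(μ,σ) then ln T ~ Normal(μ,σ), so the p-quantile of ln T is μ + z_p·σ.
ln(63) = 4.143 and ln(270) = 5.598; z_{0.08} = -1.405, z_{0.72} = 0.5828.
σ = (5.598 − 4.143)/(0.5828 − (-1.405)) = 0.732.
μ = 4.143 − (-1.405)·0.732 = 5.172.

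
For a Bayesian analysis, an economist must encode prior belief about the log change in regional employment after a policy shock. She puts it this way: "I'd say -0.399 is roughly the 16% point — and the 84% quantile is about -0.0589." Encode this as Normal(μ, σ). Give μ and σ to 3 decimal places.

μ = -0.229, σ = 0.171

For Normal(μ,σ), the p-quantile is μ + z_p·σ. Here z_{0.16} = -0.9945, z_{0.84} = 0.9945.
So -0.399 = μ − 0.9945σ and -0.0589 = μ + 0.9945σ.
Subtracting: σ = (-0.0589 − -0.399)/(0.9945 − (-0.9945)) = 0.171.
Then μ = -0.399 − (-0.9945)·0.171 = -0.229.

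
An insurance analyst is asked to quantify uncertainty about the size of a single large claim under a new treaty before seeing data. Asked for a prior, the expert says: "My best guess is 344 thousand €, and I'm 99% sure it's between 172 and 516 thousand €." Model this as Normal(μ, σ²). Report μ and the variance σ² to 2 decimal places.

A symmetric 99% interval runs μ ± z·σ with z = 2.576.
Half-width = 172, so σ = 172/2.576 = 66.775 and σ² = 4458.85.
μ is the stated best guess, 344.00.

μ = 344.00, σ² = 4458.85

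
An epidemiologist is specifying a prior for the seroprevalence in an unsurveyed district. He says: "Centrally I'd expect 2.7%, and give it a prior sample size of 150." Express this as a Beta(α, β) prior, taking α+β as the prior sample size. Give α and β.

Under the effective-sample-size interpretation, Beta(α, β) has prior mean α/(α+β) and prior sample size α+β.
So α+β = 150 and α/(α+β) = 0.027, giving α = 0.027·150 = 4.05 and β = 150 − 4.05 = 145.95.

α = 4.05, β = 145.95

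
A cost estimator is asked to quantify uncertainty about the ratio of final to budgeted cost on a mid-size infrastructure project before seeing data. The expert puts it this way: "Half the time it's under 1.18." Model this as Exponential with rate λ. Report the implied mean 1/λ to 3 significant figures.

mean ≈ 1.7

Exponential median = ln 2 / λ, so λ = ln 2 / 1.18 = 0.587.
Mean = 1/λ = 1.7.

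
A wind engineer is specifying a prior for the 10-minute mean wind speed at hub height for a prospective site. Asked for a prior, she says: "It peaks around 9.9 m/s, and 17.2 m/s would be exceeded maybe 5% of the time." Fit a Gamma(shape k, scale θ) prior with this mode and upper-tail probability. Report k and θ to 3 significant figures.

Gamma(k,θ) with k>1 has mode (k−1)θ, so θ = 9.9/(k−1).
Need P(X < 17.2) = 0.95 with θ tied to k this way. Start at k = 2, θ = 9.9: P(X<17.2) ≈ 0.518.
Too low — raise k to concentrate. Iterating converges to k ≈ 10.1.
Then θ = 9.9/(10.1−1) ≈ 1.08.

k ≈ 10.1, θ ≈ 1.08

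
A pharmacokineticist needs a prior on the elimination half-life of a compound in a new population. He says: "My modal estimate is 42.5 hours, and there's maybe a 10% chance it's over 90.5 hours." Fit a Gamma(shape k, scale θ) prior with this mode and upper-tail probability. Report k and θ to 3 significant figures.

Gamma(k,θ) with k>1 has mode (k−1)θ, so θ = 42.5/(k−1).
Need P(X < 90.5) = 0.9 with θ tied to k this way. Start at k = 2, θ = 42.5: P(X<90.5) ≈ 0.628.
Too low — raise k to concentrate. Iterating converges to k ≈ 4.36.
Then θ = 42.5/(4.36−1) ≈ 12.6.

k ≈ 4.36, θ ≈ 12.6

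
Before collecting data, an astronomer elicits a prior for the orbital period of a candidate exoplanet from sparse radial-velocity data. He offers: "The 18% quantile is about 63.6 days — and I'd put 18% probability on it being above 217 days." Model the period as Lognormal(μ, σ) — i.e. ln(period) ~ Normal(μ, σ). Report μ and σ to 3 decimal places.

If T ~ Lognormal(μ,σ) then ln T ~ Normal(μ,σ), so the p-quantile of ln T is μ + z_p·σ.
ln(63.6) = 4.153 and ln(217) = 5.38; z_{0.18} = -0.9154, z_{0.82} = 0.9154.
σ = (5.38 − 4.153)/(0.9154 − (-0.9154)) = 0.670.
μ = 4.153 − (-0.9154)·0.670 = 4.766.

μ ≈ 4.766, σ ≈ 0.670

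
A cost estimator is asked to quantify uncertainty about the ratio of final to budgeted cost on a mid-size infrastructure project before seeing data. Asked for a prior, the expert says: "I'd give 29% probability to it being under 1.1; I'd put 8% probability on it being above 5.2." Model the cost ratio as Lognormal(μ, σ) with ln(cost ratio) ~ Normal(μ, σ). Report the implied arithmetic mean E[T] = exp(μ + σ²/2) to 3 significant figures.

If T ~ Lognormal(μ,σ) then ln T ~ Normal(μ,σ), so the p-quantile of ln T is μ + z_p·σ.
ln(1.1) = 0.09531 and ln(5.2) = 1.649; z_{0.29} = -0.5534, z_{0.92} = 1.405.
σ = (1.649 − 0.09531)/(1.405 − (-0.5534)) = 0.793.
μ = 0.09531 − (-0.5534)·0.793 = 0.534.
E[T] = exp(μ + σ²/2) = exp(0.534 + 0.3145) = 2.34.

E[T] ≈ 2.34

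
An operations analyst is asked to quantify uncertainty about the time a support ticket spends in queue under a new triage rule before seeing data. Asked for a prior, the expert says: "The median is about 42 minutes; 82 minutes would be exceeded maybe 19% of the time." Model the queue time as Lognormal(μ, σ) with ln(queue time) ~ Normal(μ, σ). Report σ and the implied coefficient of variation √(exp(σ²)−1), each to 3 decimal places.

If T ~ Lognormal(μ,σ) then ln T ~ Normal(μ,σ), so the p-quantile of ln T is μ + z_p·σ.
ln(42) = 3.738 and ln(82) = 4.407; z_{0.5} = 0, z_{0.81} = 0.8779.
σ = (4.407 − 3.738)/(0.8779 − (0)) = 0.762.
μ = 3.738 − (0)·0.762 = 3.738.
CV = √(exp(σ²)−1) = √(exp(0.5808)−1) = 0.887.

σ ≈ 0.762, CV ≈ 0.887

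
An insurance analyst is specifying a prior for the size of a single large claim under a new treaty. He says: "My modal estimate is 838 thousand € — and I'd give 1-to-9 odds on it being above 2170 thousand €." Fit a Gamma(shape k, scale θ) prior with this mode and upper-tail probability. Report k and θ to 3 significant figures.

Gamma(k,θ) with k>1 has mode (k−1)θ, so θ = 838/(k−1).
Need P(X < 2170) = 0.9 with θ tied to k this way. Start at k = 2, θ = 838: P(X<2170) ≈ 0.731.
Too low — raise k to concentrate. Iterating converges to k ≈ 3.12.
Then θ = 838/(3.12−1) ≈ 395.

k ≈ 3.12, θ ≈ 395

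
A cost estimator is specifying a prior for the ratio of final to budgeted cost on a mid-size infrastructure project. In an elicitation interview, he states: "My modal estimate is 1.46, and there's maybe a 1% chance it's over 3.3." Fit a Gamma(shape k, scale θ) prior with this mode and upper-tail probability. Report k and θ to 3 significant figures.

k ≈ 8.21, θ ≈ 0.202

Gamma(k,θ) with k>1 has mode (k−1)θ, so θ = 1.46/(k−1).
Need P(X < 3.3) = 0.99 with θ tied to k this way. Start at k = 2, θ = 1.46: P(X<3.3) ≈ 0.660.
Too low — raise k to concentrate. Iterating converges to k ≈ 8.21.
Then θ = 1.46/(8.21−1) ≈ 0.202.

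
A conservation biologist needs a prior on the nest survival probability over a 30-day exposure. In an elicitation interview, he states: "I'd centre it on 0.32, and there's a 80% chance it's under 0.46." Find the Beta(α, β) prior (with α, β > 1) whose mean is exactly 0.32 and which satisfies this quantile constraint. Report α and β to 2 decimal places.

α ≈ 2.35, β ≈ 5.00

With mean 0.32 fixed, write α = 0.32s, β = 0.68s where s = α+β.
Need P(θ < 0.46) = 0.8 under Beta(0.32s, 0.68s). Normal approximation: (q−m)/√(m(1−m)/s) ≈ z_{0.8} = 0.842, so s ≈ 0.32·0.68·(0.842)²/(0.46−0.32)² = 7.9.
At s = 7.9: P(θ<0.46) ≈ 0.807. Adjusting to match 0.8 gives s ≈ 7.35.
So α = 0.32·7.35 ≈ 2.35, β = 0.68·7.35 ≈ 5.00.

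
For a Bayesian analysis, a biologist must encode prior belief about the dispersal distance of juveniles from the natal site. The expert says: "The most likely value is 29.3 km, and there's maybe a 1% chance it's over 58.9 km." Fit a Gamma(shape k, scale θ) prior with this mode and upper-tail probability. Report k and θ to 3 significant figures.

Gamma(k,θ) with k>1 has mode (k−1)θ, so θ = 29.3/(k−1).
Need P(X < 58.9) = 0.99 with θ tied to k this way. Start at k = 2, θ = 29.3: P(X<58.9) ≈ 0.597.
Too low — raise k to concentrate. Iterating converges to k ≈ 11.1.
Then θ = 29.3/(11.1−1) ≈ 2.91.

k ≈ 11.1, θ ≈ 2.91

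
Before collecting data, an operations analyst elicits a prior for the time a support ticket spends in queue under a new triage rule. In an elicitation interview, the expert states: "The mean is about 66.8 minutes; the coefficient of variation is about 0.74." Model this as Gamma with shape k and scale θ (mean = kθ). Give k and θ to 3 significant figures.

For Gamma(k, scale θ): mean = kθ, variance = kθ², so CV = 1/√k.
CV = 0.74, hence k = 1/CV² = 1.83.
Then θ = mean/k = 66.8/1.83 = 36.6.

k ≈ 1.83, θ ≈ 36.6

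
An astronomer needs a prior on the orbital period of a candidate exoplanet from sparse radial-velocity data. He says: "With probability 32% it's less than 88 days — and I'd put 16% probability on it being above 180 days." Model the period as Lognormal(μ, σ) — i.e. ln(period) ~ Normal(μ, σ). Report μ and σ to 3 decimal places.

μ ≈ 4.706, σ ≈ 0.489

If T ~ Lognormal(μ,σ) then ln T ~ Normal(μ,σ), so the p-quantile of ln T is μ + z_p·σ.
ln(88) = 4.477 and ln(180) = 5.193; z_{0.32} = -0.4677, z_{0.84} = 0.9945.
σ = (5.193 − 4.477)/(0.9945 − (-0.4677)) = 0.489.
μ = 4.477 − (-0.4677)·0.489 = 4.706.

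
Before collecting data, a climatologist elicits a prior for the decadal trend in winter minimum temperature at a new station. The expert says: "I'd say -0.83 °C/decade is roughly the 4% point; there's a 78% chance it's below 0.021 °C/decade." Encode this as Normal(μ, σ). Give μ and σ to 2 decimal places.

μ = -0.24, σ = 0.34

The p-quantile of Normal(μ,σ) is μ + z_p·σ, with z_{0.04} = -1.751 and z_{0.78} = 0.7722.
Eliminate σ: μ = (z₂·x₁ − z₁·x₂)/(z₂ − z₁) = (0.7722·-0.83 − (-1.751)·0.021)/2.523 = -0.24.
Then σ = (x₂ − x₁)/(z₂ − z₁) = (0.021 − -0.83)/2.523 = 0.34.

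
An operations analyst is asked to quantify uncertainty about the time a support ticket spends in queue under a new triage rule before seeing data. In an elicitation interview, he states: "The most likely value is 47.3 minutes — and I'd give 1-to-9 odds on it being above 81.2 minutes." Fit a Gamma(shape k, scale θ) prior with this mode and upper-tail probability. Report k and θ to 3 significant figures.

k ≈ 7.49, θ ≈ 7.29

Gamma(k,θ) with k>1 has mode (k−1)θ, so θ = 47.3/(k−1).
Need P(X < 81.2) = 0.9 with θ tied to k this way. Start at k = 2, θ = 47.3: P(X<81.2) ≈ 0.512.
Too low — raise k to concentrate. Iterating converges to k ≈ 7.49.
Then θ = 47.3/(7.49−1) ≈ 7.29.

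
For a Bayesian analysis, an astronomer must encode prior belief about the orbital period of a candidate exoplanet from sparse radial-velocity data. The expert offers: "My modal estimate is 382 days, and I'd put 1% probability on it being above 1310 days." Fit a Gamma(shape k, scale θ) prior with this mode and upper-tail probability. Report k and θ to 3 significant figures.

k ≈ 3.87, θ ≈ 133

Gamma(k,θ) with k>1 has mode (k−1)θ, so θ = 382/(k−1).
Need P(X < 1310) = 0.99 with θ tied to k this way. Start at k = 2, θ = 382: P(X<1310) ≈ 0.856.
Too low — raise k to concentrate. Iterating converges to k ≈ 3.87.
Then θ = 382/(3.87−1) ≈ 133.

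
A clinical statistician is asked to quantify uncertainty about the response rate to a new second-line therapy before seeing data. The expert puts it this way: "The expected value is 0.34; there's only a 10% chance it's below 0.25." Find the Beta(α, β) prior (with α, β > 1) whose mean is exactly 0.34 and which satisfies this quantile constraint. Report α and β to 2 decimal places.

With mean 0.34 fixed, write α = 0.34s, β = 0.66s where s = α+β.
Need P(θ < 0.25) = 0.1 under Beta(0.34s, 0.66s). Normal approximation: (q−m)/√(m(1−m)/s) ≈ z_{0.1} = -1.28, so s ≈ 0.34·0.66·(-1.28)²/(0.25−0.34)² = 45.5.
At s = 45.5: P(θ<0.25) ≈ 0.094. Adjusting to match 0.1 gives s ≈ 43.43.
So α = 0.34·43.43 ≈ 14.76, β = 0.66·43.43 ≈ 28.66.

α ≈ 14.76, β ≈ 28.66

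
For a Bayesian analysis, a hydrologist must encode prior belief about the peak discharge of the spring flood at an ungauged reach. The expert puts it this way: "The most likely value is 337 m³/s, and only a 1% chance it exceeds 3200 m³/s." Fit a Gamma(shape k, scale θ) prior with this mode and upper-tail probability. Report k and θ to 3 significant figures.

Gamma(k,θ) with k>1 has mode (k−1)θ, so θ = 337/(k−1).
Need P(X < 3200) = 0.99 with θ tied to k this way. Start at k = 2, θ = 337: P(X<3200) ≈ 0.999.
Too high — lower k to spread out. Iterating converges to k ≈ 1.62.
Then θ = 337/(1.62−1) ≈ 541.

k ≈ 1.62, θ ≈ 541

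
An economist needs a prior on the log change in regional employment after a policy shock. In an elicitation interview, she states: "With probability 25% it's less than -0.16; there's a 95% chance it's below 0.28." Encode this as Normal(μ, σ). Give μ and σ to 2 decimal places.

μ = -0.03, σ = 0.19

For Normal(μ,σ), the p-quantile is μ + z_p·σ. Here z_{0.25} = -0.6745, z_{0.95} = 1.645.
So -0.16 = μ − 0.6745σ and 0.28 = μ + 1.645σ.
Subtracting: σ = (0.28 − -0.16)/(1.645 − (-0.6745)) = 0.19.
Then μ = -0.16 − (-0.6745)·0.19 = -0.03.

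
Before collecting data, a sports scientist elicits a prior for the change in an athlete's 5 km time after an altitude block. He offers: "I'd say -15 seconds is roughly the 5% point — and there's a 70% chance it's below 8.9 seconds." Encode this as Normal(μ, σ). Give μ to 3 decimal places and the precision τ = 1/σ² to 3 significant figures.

The p-quantile of Normal(μ,σ) is μ + z_p·σ, with z_{0.05} = -1.645 and z_{0.7} = 0.5244.
Eliminate σ: μ = (z₂·x₁ − z₁·x₂)/(z₂ − z₁) = (0.5244·-15 − (-1.645)·8.9)/2.169 = 3.122.
Then σ = (x₂ − x₁)/(z₂ − z₁) = (8.9 − -15)/2.169 = 11.018.
Precision τ = 1/σ² = 1/11.02² = 0.00824.

μ = 3.122, τ = 0.00824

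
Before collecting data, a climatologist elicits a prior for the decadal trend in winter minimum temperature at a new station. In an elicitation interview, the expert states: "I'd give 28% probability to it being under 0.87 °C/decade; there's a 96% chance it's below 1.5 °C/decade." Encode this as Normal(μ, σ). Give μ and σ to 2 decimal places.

The p-quantile of Normal(μ,σ) is μ + z_p·σ, with z_{0.28} = -0.5828 and z_{0.96} = 1.751.
Eliminate σ: μ = (z₂·x₁ − z₁·x₂)/(z₂ − z₁) = (1.751·0.87 − (-0.5828)·1.5)/2.334 = 1.03.
Then σ = (x₂ − x₁)/(z₂ − z₁) = (1.5 − 0.87)/2.334 = 0.27.

μ = 1.03, σ = 0.27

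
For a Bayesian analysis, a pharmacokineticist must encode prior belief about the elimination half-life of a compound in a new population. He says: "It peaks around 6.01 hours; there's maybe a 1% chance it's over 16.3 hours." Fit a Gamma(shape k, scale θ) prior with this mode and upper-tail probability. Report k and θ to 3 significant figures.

Gamma(k,θ) with k>1 has mode (k−1)θ, so θ = 6.01/(k−1).
Need P(X < 16.3) = 0.99 with θ tied to k this way. Start at k = 2, θ = 6.01: P(X<16.3) ≈ 0.754.
Too low — raise k to concentrate. Iterating converges to k ≈ 5.63.
Then θ = 6.01/(5.63−1) ≈ 1.3.

k ≈ 5.63, θ ≈ 1.3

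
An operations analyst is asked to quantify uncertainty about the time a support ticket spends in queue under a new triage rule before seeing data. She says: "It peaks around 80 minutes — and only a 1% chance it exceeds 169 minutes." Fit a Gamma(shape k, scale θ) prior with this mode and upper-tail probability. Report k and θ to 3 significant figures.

Gamma(k,θ) with k>1 has mode (k−1)θ, so θ = 80/(k−1).
Need P(X < 169) = 0.99 with θ tied to k this way. Start at k = 2, θ = 80: P(X<169) ≈ 0.624.
Too low — raise k to concentrate. Iterating converges to k ≈ 9.69.
Then θ = 80/(9.69−1) ≈ 9.21.

k ≈ 9.69, θ ≈ 9.21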